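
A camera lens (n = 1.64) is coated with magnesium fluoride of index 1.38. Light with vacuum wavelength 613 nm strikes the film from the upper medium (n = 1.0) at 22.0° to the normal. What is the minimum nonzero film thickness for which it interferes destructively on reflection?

Top surface (1.0 → 1.38): reflection off a higher-index medium gives a half-wave phase shift.
Ray reflecting at the bottom interface goes from n = 1.38 toward n = 1.64: a half-wave phase shift.
The two reflections carry the same phase change, so no net offset.
So the condition for destructive reflection is 2 n t cos θ_r = (m + ½) λ.
Snell's law: 1.0 sin 22.0° = 1.38 sin θ_r → sin θ_r = 0.271, cos θ_r = 0.962.
Minimum at m = 0: t = λ / (4 n cos θ_r) = 613 / (4 × 1.38 × 0.962) = 115 nm.

115 nm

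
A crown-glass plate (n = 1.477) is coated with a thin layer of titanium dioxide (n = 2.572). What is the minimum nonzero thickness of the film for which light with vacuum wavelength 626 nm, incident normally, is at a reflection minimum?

122 nm

Top surface (1.0 → 2.572): reflection off a higher-index medium gives a half-wave phase shift.
Ray reflecting at the bottom interface goes from n = 2.572 toward n = 1.477: no phase shift.
Exactly one π shift → a net half-wave offset.
With one net inversion, destructive interference in reflection requires 2 n t = m λ.
Minimum nonzero at m = 1: t = λ / (2 n) = 626 / (2 × 2.572) = 122 nm.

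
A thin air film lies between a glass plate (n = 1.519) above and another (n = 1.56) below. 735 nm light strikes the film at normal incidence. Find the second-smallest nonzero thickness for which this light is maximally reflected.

Ray reflecting at the top interface goes from n = 1.519 toward n = 1.0: no phase shift.
Ray reflecting at the bottom interface goes from n = 1.0 toward n = 1.56: a half-wave phase shift.
The two reflections differ by half a wavelength.
With one net inversion, constructive interference in reflection requires 2 n t = (m + ½) λ.
The second-smallest nonzero thickness corresponds to m = 1: t = (m + ½) λ / (2 n) = 1.50 × 735 / (2 × 1.0) = 551 nm.

551 nm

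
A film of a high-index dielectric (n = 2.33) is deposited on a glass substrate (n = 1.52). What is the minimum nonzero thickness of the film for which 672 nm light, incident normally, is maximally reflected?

72.1 nm

Ray reflecting at the top interface goes from n = 1.0 toward n = 2.33: a half-wave phase shift.
Bottom surface (2.33 → 1.52): reflection off a lower-index medium gives no phase shift.
The two reflections differ by half a wavelength.
With one net inversion, constructive interference in reflection requires 2 n t = (m + ½) λ.
Minimum at m = 0: t = λ / (4 n) = 672 / (4 × 2.33) = 72.1 nm.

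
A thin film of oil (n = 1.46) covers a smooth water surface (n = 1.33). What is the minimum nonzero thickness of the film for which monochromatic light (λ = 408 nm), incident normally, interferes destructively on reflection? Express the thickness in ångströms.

1397 Å

Ray reflecting at the top interface goes from n = 1.0 toward n = 1.46: a half-wave phase shift.
Ray reflecting at the bottom interface goes from n = 1.46 toward n = 1.33: no phase shift.
Net: one phase inversion between the two reflected rays.
So the condition for destructive reflection is 2 n t = m λ.
Minimum nonzero at m = 1: t = λ / (2 n) = 408 / (2 × 1.46) = 140 nm.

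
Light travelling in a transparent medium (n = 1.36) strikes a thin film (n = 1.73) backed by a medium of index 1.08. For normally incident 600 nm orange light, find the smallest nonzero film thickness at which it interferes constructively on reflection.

86.7 nm

Ray reflecting at the top interface goes from n = 1.36 toward n = 1.73: a half-wave phase shift.
At the lower boundary (n = 1.73 to n = 1.08) the reflected ray undergoes no phase shift.
The two reflections differ by half a wavelength.
With one net inversion, constructive interference in reflection requires 2 n t = (m + ½) λ.
Minimum at m = 0: t = λ / (4 n) = 600 / (4 × 1.73) = 86.7 nm.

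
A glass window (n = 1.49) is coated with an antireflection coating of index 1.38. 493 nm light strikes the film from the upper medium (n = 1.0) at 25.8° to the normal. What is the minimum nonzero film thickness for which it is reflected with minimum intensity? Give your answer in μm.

0.0941 μm

Top surface (1.0 → 1.38): reflection off a higher-index medium gives a half-wave phase shift.
At the lower boundary (n = 1.38 to n = 1.49) the reflected ray undergoes a half-wave phase shift.
Zero or two π shifts → no net half-wave offset.
With no net inversion, destructive interference in reflection requires 2 n t cos θ_r = (m + ½) λ.
Snell's law: 1.0 sin 25.8° = 1.38 sin θ_r → sin θ_r = 0.315, cos θ_r = 0.949.
Minimum at m = 0: t = λ / (4 n cos θ_r) = 493 / (4 × 1.38 × 0.949) = 94.1 nm.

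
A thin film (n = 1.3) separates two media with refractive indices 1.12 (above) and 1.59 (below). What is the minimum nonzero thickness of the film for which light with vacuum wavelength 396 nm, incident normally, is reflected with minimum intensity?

Ray reflecting at the top interface goes from n = 1.12 toward n = 1.3: a half-wave phase shift.
At the lower boundary (n = 1.3 to n = 1.59) the reflected ray undergoes a half-wave phase shift.
The two reflections carry the same phase change, so no net offset.
With no net inversion, destructive interference in reflection requires 2 n t = (m + ½) λ.
Minimum at m = 0: t = λ / (4 n) = 396 / (4 × 1.3) = 76.2 nm.

76.2 nm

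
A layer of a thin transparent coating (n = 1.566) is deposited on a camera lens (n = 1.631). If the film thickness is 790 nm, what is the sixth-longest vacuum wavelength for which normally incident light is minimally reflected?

450 nm

Top surface (1.0 → 1.566): reflection off a higher-index medium gives a half-wave phase shift.
Ray reflecting at the bottom interface goes from n = 1.566 toward n = 1.631: a half-wave phase shift.
The two reflections carry the same phase change, so no net offset.
So the condition for destructive reflection is 2 n t = (m + ½) λ.
λ = 2 n t / (m + ½). The sixth-longest wavelength is m = 5: λ = 2 × 1.566 × 790 / 5.50 = 450 nm.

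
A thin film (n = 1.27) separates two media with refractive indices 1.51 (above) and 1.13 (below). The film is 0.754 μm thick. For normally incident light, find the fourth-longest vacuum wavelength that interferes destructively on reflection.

547 nm

Top surface (1.51 → 1.27): reflection off a lower-index medium gives no phase shift.
At the lower boundary (n = 1.27 to n = 1.13) the reflected ray undergoes no phase shift.
Zero or two π shifts → no net half-wave offset.
So the condition for destructive reflection is 2 n t = (m + ½) λ.
λ = 2 n t / (m + ½). The fourth-longest wavelength is m = 3: λ = 2 × 1.27 × 754 / 3.50 = 547 nm.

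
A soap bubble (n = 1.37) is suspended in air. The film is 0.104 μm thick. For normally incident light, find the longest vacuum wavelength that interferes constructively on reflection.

Top surface (1.0 → 1.37): reflection off a higher-index medium gives a half-wave phase shift.
Ray reflecting at the bottom interface goes from n = 1.37 toward n = 1.0: no phase shift.
The two reflections differ by half a wavelength.
So the condition for constructive reflection is 2 n t = (m + ½) λ.
λ = 2 n t / (m + ½). The longest wavelength is m = 0: λ = 2 × 1.37 × 104 / 0.500 = 570 nm.

570 nm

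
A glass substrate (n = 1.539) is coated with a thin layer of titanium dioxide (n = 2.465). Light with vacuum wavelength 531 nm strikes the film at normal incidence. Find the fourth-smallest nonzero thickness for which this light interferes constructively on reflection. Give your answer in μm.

Ray reflecting at the top interface goes from n = 1.0 toward n = 2.465: a half-wave phase shift.
At the lower boundary (n = 2.465 to n = 1.539) the reflected ray undergoes no phase shift.
The two reflections differ by half a wavelength.
For strong reflection here: 2 n t = (m + ½) λ.
The fourth-smallest nonzero thickness corresponds to m = 3: t = (m + ½) λ / (2 n) = 3.50 × 531 / (2 × 2.465) = 377 nm.

0.377 μm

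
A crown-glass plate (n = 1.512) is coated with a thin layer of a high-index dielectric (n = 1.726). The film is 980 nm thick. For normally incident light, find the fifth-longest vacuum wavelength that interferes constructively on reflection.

Ray reflecting at the top interface goes from n = 1.0 toward n = 1.726: a half-wave phase shift.
Ray reflecting at the bottom interface goes from n = 1.726 toward n = 1.512: no phase shift.
The two reflections differ by half a wavelength.
So the condition for constructive reflection is 2 n t = (m + ½) λ.
λ = 2 n t / (m + ½). The fifth-longest wavelength is m = 4: λ = 2 × 1.726 × 980 / 4.50 = 752 nm.

752 nm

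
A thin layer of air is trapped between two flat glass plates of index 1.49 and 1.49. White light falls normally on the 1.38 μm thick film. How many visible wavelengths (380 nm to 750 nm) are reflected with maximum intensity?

3

At the upper boundary (n = 1.49 to n = 1.0) the reflected ray undergoes no phase shift.
Bottom surface (1.0 → 1.49): reflection off a higher-index medium gives a half-wave phase shift.
Exactly one π shift → a net half-wave offset.
With one net inversion, constructive interference in reflection requires 2 n t = (m + ½) λ.
λ = 2 n t / (m + ½) = 2760 / (m + ½) nm.
m=3: 789 nm (IR); m=4: 613 nm (visible); m=5: 502 nm (visible); m=6: 425 nm (visible); m=7: 368 nm (UV).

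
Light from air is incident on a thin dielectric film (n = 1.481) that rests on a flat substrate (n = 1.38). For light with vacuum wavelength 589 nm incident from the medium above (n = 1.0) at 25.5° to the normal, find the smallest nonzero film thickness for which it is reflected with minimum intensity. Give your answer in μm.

0.208 μm

Top surface (1.0 → 1.481): reflection off a higher-index medium gives a half-wave phase shift.
Bottom surface (1.481 → 1.38): reflection off a lower-index medium gives no phase shift.
Net: one phase inversion between the two reflected rays.
So the condition for destructive reflection is 2 n t cos θ_r = m λ.
Snell's law: 1.0 sin 25.5° = 1.481 sin θ_r → sin θ_r = 0.291, cos θ_r = 0.957.
Minimum nonzero at m = 1: t = λ / (2 n cos θ_r) = 589 / (2 × 1.481 × 0.957) = 208 nm.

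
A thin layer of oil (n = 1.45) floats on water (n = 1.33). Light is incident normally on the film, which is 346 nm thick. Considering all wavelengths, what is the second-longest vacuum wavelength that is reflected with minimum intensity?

Ray reflecting at the top interface goes from n = 1.0 toward n = 1.45: a half-wave phase shift.
Bottom surface (1.45 → 1.33): reflection off a lower-index medium gives no phase shift.
The two reflections differ by half a wavelength.
With one net inversion, destructive interference in reflection requires 2 n t = m λ.
λ = 2 n t / m. The second-longest wavelength is m = 2: λ = 2 × 1.45 × 346 / 2.00 = 502 nm.

502 nm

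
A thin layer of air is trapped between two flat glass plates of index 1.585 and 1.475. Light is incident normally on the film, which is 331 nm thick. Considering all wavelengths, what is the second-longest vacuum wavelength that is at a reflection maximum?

Ray reflecting at the top interface goes from n = 1.585 toward n = 1.0: no phase shift.
At the lower boundary (n = 1.0 to n = 1.475) the reflected ray undergoes a half-wave phase shift.
Net: one phase inversion between the two reflected rays.
So the condition for constructive reflection is 2 n t = (m + ½) λ.
λ = 2 n t / (m + ½). The second-longest wavelength is m = 1: λ = 2 × 1.0 × 331 / 1.50 = 441 nm.

441 nm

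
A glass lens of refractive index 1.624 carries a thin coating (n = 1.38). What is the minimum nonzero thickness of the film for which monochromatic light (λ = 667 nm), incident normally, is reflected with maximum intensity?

Top surface (1.0 → 1.38): reflection off a higher-index medium gives a half-wave phase shift.
At the lower boundary (n = 1.38 to n = 1.624) the reflected ray undergoes a half-wave phase shift.
Net: no relative phase inversion (both shifts match).
So the condition for constructive reflection is 2 n t = m λ.
Minimum nonzero at m = 1: t = λ / (2 n) = 667 / (2 × 1.38) = 242 nm.

242 nm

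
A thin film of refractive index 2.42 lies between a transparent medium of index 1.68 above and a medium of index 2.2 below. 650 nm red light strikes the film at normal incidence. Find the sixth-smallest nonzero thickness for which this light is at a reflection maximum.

739 nm

At the upper boundary (n = 1.68 to n = 2.42) the reflected ray undergoes a half-wave phase shift.
Bottom surface (2.42 → 2.2): reflection off a lower-index medium gives no phase shift.
Exactly one π shift → a net half-wave offset.
With one net inversion, constructive interference in reflection requires 2 n t = (m + ½) λ.
The sixth-smallest nonzero thickness corresponds to m = 5: t = (m + ½) λ / (2 n) = 5.50 × 650 / (2 × 2.42) = 739 nm.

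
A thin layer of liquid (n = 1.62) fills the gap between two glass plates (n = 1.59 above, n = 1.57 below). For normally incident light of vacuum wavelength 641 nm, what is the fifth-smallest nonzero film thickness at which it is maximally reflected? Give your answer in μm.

Top surface (1.59 → 1.62): reflection off a higher-index medium gives a half-wave phase shift.
Ray reflecting at the bottom interface goes from n = 1.62 toward n = 1.57: no phase shift.
Net: one phase inversion between the two reflected rays.
With one net inversion, constructive interference in reflection requires 2 n t = (m + ½) λ.
The fifth-smallest nonzero thickness corresponds to m = 4: t = (m + ½) λ / (2 n) = 4.50 × 641 / (2 × 1.62) = 890 nm.

0.890 μm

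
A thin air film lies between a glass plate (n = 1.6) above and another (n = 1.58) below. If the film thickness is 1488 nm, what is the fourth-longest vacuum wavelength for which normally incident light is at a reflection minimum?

744 nm

Top surface (1.6 → 1.0): reflection off a lower-index medium gives no phase shift.
At the lower boundary (n = 1.0 to n = 1.58) the reflected ray undergoes a half-wave phase shift.
Exactly one π shift → a net half-wave offset.
With one net inversion, destructive interference in reflection requires 2 n t = m λ.
λ = 2 n t / m. The fourth-longest wavelength is m = 4: λ = 2 × 1.0 × 1488 / 4.00 = 744 nm.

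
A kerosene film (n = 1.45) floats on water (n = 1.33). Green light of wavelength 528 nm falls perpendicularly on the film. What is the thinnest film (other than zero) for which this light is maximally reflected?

At the upper boundary (n = 1.0 to n = 1.45) the reflected ray undergoes a half-wave phase shift.
At the lower boundary (n = 1.45 to n = 1.33) the reflected ray undergoes no phase shift.
Exactly one π shift → a net half-wave offset.
So the condition for constructive reflection is 2 n t = (m + ½) λ.
Minimum at m = 0: t = λ / (4 n) = 528 / (4 × 1.45) = 91.0 nm.

91.0 nm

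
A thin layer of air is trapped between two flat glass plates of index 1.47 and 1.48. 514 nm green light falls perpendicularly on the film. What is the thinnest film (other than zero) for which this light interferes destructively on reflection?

257 nm

At the upper boundary (n = 1.47 to n = 1.0) the reflected ray undergoes no phase shift.
Ray reflecting at the bottom interface goes from n = 1.0 toward n = 1.48: a half-wave phase shift.
The two reflections differ by half a wavelength.
With one net inversion, destructive interference in reflection requires 2 n t = m λ.
Minimum nonzero at m = 1: t = λ / (2 n) = 514 / (2 × 1.0) = 257 nm.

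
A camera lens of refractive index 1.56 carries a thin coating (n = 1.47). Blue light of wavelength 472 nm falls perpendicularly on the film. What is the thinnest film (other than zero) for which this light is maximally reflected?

Top surface (1.0 → 1.47): reflection off a higher-index medium gives a half-wave phase shift.
At the lower boundary (n = 1.47 to n = 1.56) the reflected ray undergoes a half-wave phase shift.
Zero or two π shifts → no net half-wave offset.
With no net inversion, constructive interference in reflection requires 2 n t = m λ.
Minimum nonzero at m = 1: t = λ / (2 n) = 472 / (2 × 1.47) = 161 nm.

161 nm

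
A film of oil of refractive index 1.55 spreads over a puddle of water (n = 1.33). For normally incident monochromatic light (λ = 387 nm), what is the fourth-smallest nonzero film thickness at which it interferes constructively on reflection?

Ray reflecting at the top interface goes from n = 1.0 toward n = 1.55: a half-wave phase shift.
Ray reflecting at the bottom interface goes from n = 1.55 toward n = 1.33: no phase shift.
The two reflections differ by half a wavelength.
With one net inversion, constructive interference in reflection requires 2 n t = (m + ½) λ.
The fourth-smallest nonzero thickness corresponds to m = 3: t = (m + ½) λ / (2 n) = 3.50 × 387 / (2 × 1.55) = 437 nm.

437 nm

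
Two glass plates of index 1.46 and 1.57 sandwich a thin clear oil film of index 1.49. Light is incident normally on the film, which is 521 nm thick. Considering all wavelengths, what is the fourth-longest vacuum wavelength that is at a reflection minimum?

444 nm

Ray reflecting at the top interface goes from n = 1.46 toward n = 1.49: a half-wave phase shift.
Ray reflecting at the bottom interface goes from n = 1.49 toward n = 1.57: a half-wave phase shift.
Net: no relative phase inversion (both shifts match).
With no net inversion, destructive interference in reflection requires 2 n t = (m + ½) λ.
λ = 2 n t / (m + ½). The fourth-longest wavelength is m = 3: λ = 2 × 1.49 × 521 / 3.50 = 444 nm.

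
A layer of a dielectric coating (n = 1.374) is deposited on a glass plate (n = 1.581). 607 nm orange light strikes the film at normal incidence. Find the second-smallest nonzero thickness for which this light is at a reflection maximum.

442 nm

At the upper boundary (n = 1.0 to n = 1.374) the reflected ray undergoes a half-wave phase shift.
Bottom surface (1.374 → 1.581): reflection off a higher-index medium gives a half-wave phase shift.
Zero or two π shifts → no net half-wave offset.
For strong reflection here: 2 n t = m λ.
The second-smallest nonzero thickness corresponds to m = 2: t = m λ / (2 n) = 2.00 × 607 / (2 × 1.374) = 442 nm.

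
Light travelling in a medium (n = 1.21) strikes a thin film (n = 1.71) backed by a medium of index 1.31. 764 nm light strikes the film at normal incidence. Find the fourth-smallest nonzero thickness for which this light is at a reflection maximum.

Ray reflecting at the top interface goes from n = 1.21 toward n = 1.71: a half-wave phase shift.
At the lower boundary (n = 1.71 to n = 1.31) the reflected ray undergoes no phase shift.
Net: one phase inversion between the two reflected rays.
With one net inversion, constructive interference in reflection requires 2 n t = (m + ½) λ.
The fourth-smallest nonzero thickness corresponds to m = 3: t = (m + ½) λ / (2 n) = 3.50 × 764 / (2 × 1.71) = 782 nm.

782 nm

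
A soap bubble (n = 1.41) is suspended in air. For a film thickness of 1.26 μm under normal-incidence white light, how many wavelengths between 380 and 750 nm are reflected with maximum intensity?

Ray reflecting at the top interface goes from n = 1.0 toward n = 1.41: a half-wave phase shift.
Bottom surface (1.41 → 1.0): reflection off a lower-index medium gives no phase shift.
The two reflections differ by half a wavelength.
With one net inversion, constructive interference in reflection requires 2 n t = (m + ½) λ.
λ = 2 n t / (m + ½) = 3553 / (m + ½) nm.
m=4: 790 nm (IR); m=5: 646 nm (visible); m=6: 547 nm (visible); m=7: 474 nm (visible); m=8: 418 nm (visible); m=9: 374 nm (UV).

4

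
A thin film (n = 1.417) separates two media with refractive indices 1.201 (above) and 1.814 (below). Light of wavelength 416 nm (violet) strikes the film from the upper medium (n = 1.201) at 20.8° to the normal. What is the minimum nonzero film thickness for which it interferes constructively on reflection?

154 nm

Top surface (1.201 → 1.417): reflection off a higher-index medium gives a half-wave phase shift.
At the lower boundary (n = 1.417 to n = 1.814) the reflected ray undergoes a half-wave phase shift.
Zero or two π shifts → no net half-wave offset.
With no net inversion, constructive interference in reflection requires 2 n t cos θ_r = m λ.
Snell's law: 1.201 sin 20.8° = 1.417 sin θ_r → sin θ_r = 0.301, cos θ_r = 0.954.
Minimum nonzero at m = 1: t = λ / (2 n cos θ_r) = 416 / (2 × 1.417 × 0.954) = 154 nm.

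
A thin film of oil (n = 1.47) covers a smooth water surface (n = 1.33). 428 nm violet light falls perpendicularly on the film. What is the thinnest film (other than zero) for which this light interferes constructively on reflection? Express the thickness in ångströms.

Ray reflecting at the top interface goes from n = 1.0 toward n = 1.47: a half-wave phase shift.
At the lower boundary (n = 1.47 to n = 1.33) the reflected ray undergoes no phase shift.
Exactly one π shift → a net half-wave offset.
So the condition for constructive reflection is 2 n t = (m + ½) λ.
Minimum at m = 0: t = λ / (4 n) = 428 / (4 × 1.47) = 72.8 nm.

728 Å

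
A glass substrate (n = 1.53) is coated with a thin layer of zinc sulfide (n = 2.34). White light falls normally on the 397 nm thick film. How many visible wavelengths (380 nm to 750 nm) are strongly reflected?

3

Ray reflecting at the top interface goes from n = 1.0 toward n = 2.34: a half-wave phase shift.
Ray reflecting at the bottom interface goes from n = 2.34 toward n = 1.53: no phase shift.
The two reflections differ by half a wavelength.
With one net inversion, constructive interference in reflection requires 2 n t = (m + ½) λ.
λ = 2 n t / (m + ½) = 1858 / (m + ½) nm.
m=1: 1239 nm (IR); m=2: 743 nm (visible); m=3: 531 nm (visible); m=4: 413 nm (visible); m=5: 338 nm (UV).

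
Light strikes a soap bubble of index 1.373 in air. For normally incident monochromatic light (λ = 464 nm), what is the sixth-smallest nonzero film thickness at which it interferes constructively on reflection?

Top surface (1.0 → 1.373): reflection off a higher-index medium gives a half-wave phase shift.
Ray reflecting at the bottom interface goes from n = 1.373 toward n = 1.0: no phase shift.
Net: one phase inversion between the two reflected rays.
For bright reflection here: 2 n t = (m + ½) λ.
The sixth-smallest nonzero thickness corresponds to m = 5: t = (m + ½) λ / (2 n) = 5.50 × 464 / (2 × 1.373) = 929 nm.

929 nm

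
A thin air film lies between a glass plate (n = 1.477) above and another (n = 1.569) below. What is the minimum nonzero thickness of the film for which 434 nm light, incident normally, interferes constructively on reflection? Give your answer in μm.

0.109 μm

Ray reflecting at the top interface goes from n = 1.477 toward n = 1.0: no phase shift.
Ray reflecting at the bottom interface goes from n = 1.0 toward n = 1.569: a half-wave phase shift.
Exactly one π shift → a net half-wave offset.
So the condition for constructive reflection is 2 n t = (m + ½) λ.
Minimum at m = 0: t = λ / (4 n) = 434 / (4 × 1.0) = 109 nm.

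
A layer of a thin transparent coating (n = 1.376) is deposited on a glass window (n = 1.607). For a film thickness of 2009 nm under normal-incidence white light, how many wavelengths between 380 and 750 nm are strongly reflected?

7

Ray reflecting at the top interface goes from n = 1.0 toward n = 1.376: a half-wave phase shift.
At the lower boundary (n = 1.376 to n = 1.607) the reflected ray undergoes a half-wave phase shift.
The two reflections carry the same phase change, so no net offset.
So the condition for constructive reflection is 2 n t = m λ.
λ = 2 n t / m = 5529 / m nm.
m=7: 790 nm (IR); m=8: 691 nm (visible); m=9: 614 nm (visible); m=10: 553 nm (visible); m=11: 503 nm (visible); m=12: 461 nm (visible); m=13: 425 nm (visible); m=14: 395 nm (visible); m=15: 369 nm (UV).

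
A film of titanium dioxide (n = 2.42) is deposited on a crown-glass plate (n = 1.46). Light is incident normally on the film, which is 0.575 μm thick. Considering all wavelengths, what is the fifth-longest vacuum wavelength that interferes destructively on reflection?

557 nm

At the upper boundary (n = 1.0 to n = 2.42) the reflected ray undergoes a half-wave phase shift.
Ray reflecting at the bottom interface goes from n = 2.42 toward n = 1.46: no phase shift.
Exactly one π shift → a net half-wave offset.
So the condition for destructive reflection is 2 n t = m λ.
λ = 2 n t / m. The fifth-longest wavelength is m = 5: λ = 2 × 2.42 × 575 / 5.00 = 557 nm.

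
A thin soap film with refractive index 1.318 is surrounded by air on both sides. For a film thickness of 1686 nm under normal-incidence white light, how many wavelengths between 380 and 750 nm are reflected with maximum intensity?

6

Ray reflecting at the top interface goes from n = 1.0 toward n = 1.318: a half-wave phase shift.
Ray reflecting at the bottom interface goes from n = 1.318 toward n = 1.0: no phase shift.
Exactly one π shift → a net half-wave offset.
So the condition for constructive reflection is 2 n t = (m + ½) λ.
λ = 2 n t / (m + ½) = 4444 / (m + ½) nm.
m=5: 808 nm (IR); m=6: 684 nm (visible); m=7: 593 nm (visible); m=8: 523 nm (visible); m=9: 468 nm (visible); m=10: 423 nm (visible); m=11: 386 nm (visible); m=12: 356 nm (UV).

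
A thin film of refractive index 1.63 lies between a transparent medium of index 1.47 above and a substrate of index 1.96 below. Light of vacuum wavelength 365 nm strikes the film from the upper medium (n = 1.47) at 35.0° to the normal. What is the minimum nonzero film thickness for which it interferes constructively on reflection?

131 nm

Top surface (1.47 → 1.63): reflection off a higher-index medium gives a half-wave phase shift.
At the lower boundary (n = 1.63 to n = 1.96) the reflected ray undergoes a half-wave phase shift.
Net: no relative phase inversion (both shifts match).
For bright reflection here: 2 n t cos θ_r = m λ.
Snell's law: 1.47 sin 35.0° = 1.63 sin θ_r → sin θ_r = 0.517, cos θ_r = 0.856.
Minimum nonzero at m = 1: t = λ / (2 n cos θ_r) = 365 / (2 × 1.63 × 0.856) = 131 nm.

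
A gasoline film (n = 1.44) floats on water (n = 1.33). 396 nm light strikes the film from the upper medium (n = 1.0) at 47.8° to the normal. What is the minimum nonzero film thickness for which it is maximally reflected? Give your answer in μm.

0.0802 μm

At the upper boundary (n = 1.0 to n = 1.44) the reflected ray undergoes a half-wave phase shift.
Ray reflecting at the bottom interface goes from n = 1.44 toward n = 1.33: no phase shift.
The two reflections differ by half a wavelength.
For maximum reflection here: 2 n t cos θ_r = (m + ½) λ.
Snell's law: 1.0 sin 47.8° = 1.44 sin θ_r → sin θ_r = 0.514, cos θ_r = 0.858.
Minimum at m = 0: t = λ / (4 n cos θ_r) = 396 / (4 × 1.44 × 0.858) = 80.2 nm.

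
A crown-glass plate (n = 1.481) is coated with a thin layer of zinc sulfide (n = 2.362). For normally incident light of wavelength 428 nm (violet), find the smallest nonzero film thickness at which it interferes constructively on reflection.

45.3 nm

Ray reflecting at the top interface goes from n = 1.0 toward n = 2.362: a half-wave phase shift.
At the lower boundary (n = 2.362 to n = 1.481) the reflected ray undergoes no phase shift.
Exactly one π shift → a net half-wave offset.
For bright reflection here: 2 n t = (m + ½) λ.
Minimum at m = 0: t = λ / (4 n) = 428 / (4 × 2.362) = 45.3 nm.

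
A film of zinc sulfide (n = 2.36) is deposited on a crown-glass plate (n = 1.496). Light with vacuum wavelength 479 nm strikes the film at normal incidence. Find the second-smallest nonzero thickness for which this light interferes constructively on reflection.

At the upper boundary (n = 1.0 to n = 2.36) the reflected ray undergoes a half-wave phase shift.
Bottom surface (2.36 → 1.496): reflection off a lower-index medium gives no phase shift.
Net: one phase inversion between the two reflected rays.
So the condition for constructive reflection is 2 n t = (m + ½) λ.
The second-smallest nonzero thickness corresponds to m = 1: t = (m + ½) λ / (2 n) = 1.50 × 479 / (2 × 2.36) = 152 nm.

152 nm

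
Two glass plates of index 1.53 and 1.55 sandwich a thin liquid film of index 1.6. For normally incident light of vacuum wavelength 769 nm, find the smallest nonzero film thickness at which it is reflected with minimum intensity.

240 nm

Top surface (1.53 → 1.6): reflection off a higher-index medium gives a half-wave phase shift.
Ray reflecting at the bottom interface goes from n = 1.6 toward n = 1.55: no phase shift.
Exactly one π shift → a net half-wave offset.
So the condition for destructive reflection is 2 n t = m λ.
Minimum nonzero at m = 1: t = λ / (2 n) = 769 / (2 × 1.6) = 240 nm.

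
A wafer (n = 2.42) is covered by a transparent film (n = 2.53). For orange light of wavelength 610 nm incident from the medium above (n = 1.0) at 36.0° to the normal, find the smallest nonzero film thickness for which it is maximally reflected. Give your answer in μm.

0.0620 μm

Ray reflecting at the top interface goes from n = 1.0 toward n = 2.53: a half-wave phase shift.
Ray reflecting at the bottom interface goes from n = 2.53 toward n = 2.42: no phase shift.
Exactly one π shift → a net half-wave offset.
So the condition for constructive reflection is 2 n t cos θ_r = (m + ½) λ.
Snell's law: 1.0 sin 36.0° = 2.53 sin θ_r → sin θ_r = 0.232, cos θ_r = 0.973.
Minimum at m = 0: t = λ / (4 n cos θ_r) = 610 / (4 × 2.53 × 0.973) = 62.0 nm.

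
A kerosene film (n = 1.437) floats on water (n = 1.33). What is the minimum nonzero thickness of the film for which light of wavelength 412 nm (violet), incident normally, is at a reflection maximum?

Ray reflecting at the top interface goes from n = 1.0 toward n = 1.437: a half-wave phase shift.
Ray reflecting at the bottom interface goes from n = 1.437 toward n = 1.33: no phase shift.
The two reflections differ by half a wavelength.
So the condition for constructive reflection is 2 n t = (m + ½) λ.
Minimum at m = 0: t = λ / (4 n) = 412 / (4 × 1.437) = 71.7 nm.

71.7 nm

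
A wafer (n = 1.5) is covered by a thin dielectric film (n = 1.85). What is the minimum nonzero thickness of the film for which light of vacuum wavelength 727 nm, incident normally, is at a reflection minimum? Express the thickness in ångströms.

Top surface (1.0 → 1.85): reflection off a higher-index medium gives a half-wave phase shift.
At the lower boundary (n = 1.85 to n = 1.5) the reflected ray undergoes no phase shift.
The two reflections differ by half a wavelength.
With one net inversion, destructive interference in reflection requires 2 n t = m λ.
Minimum nonzero at m = 1: t = λ / (2 n) = 727 / (2 × 1.85) = 196 nm.

1965 Å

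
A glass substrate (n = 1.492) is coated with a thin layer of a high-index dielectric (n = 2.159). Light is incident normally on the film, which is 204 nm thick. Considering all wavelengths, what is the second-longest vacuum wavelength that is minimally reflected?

Top surface (1.0 → 2.159): reflection off a higher-index medium gives a half-wave phase shift.
Ray reflecting at the bottom interface goes from n = 2.159 toward n = 1.492: no phase shift.
Net: one phase inversion between the two reflected rays.
With one net inversion, destructive interference in reflection requires 2 n t = m λ.
λ = 2 n t / m. The second-longest wavelength is m = 2: λ = 2 × 2.159 × 204 / 2.00 = 440 nm.

440 nm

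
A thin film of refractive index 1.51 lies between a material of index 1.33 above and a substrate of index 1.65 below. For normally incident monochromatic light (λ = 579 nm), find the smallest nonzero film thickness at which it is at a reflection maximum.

192 nm

Top surface (1.33 → 1.51): reflection off a higher-index medium gives a half-wave phase shift.
Ray reflecting at the bottom interface goes from n = 1.51 toward n = 1.65: a half-wave phase shift.
Net: no relative phase inversion (both shifts match).
So the condition for constructive reflection is 2 n t = m λ.
Minimum nonzero at m = 1: t = λ / (2 n) = 579 / (2 × 1.51) = 192 nm.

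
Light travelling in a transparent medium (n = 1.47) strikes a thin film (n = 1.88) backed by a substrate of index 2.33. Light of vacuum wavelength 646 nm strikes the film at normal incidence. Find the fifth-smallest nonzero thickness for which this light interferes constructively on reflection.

859 nm

Top surface (1.47 → 1.88): reflection off a higher-index medium gives a half-wave phase shift.
Ray reflecting at the bottom interface goes from n = 1.88 toward n = 2.33: a half-wave phase shift.
The two reflections carry the same phase change, so no net offset.
So the condition for constructive reflection is 2 n t = m λ.
The fifth-smallest nonzero thickness corresponds to m = 5: t = m λ / (2 n) = 5.00 × 646 / (2 × 1.88) = 859 nm.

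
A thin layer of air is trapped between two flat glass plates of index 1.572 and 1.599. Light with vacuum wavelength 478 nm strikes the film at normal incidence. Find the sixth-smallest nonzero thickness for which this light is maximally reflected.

1315 nm

At the upper boundary (n = 1.572 to n = 1.0) the reflected ray undergoes no phase shift.
Ray reflecting at the bottom interface goes from n = 1.0 toward n = 1.599: a half-wave phase shift.
Exactly one π shift → a net half-wave offset.
For strong reflection here: 2 n t = (m + ½) λ.
The sixth-smallest nonzero thickness corresponds to m = 5: t = (m + ½) λ / (2 n) = 5.50 × 478 / (2 × 1.0) = 1315 nm.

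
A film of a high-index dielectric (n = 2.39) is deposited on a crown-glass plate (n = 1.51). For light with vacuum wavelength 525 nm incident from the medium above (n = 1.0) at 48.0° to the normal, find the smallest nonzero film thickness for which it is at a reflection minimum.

116 nm

Top surface (1.0 → 2.39): reflection off a higher-index medium gives a half-wave phase shift.
Ray reflecting at the bottom interface goes from n = 2.39 toward n = 1.51: no phase shift.
Net: one phase inversion between the two reflected rays.
For weak reflection here: 2 n t cos θ_r = m λ.
Snell's law: 1.0 sin 48.0° = 2.39 sin θ_r → sin θ_r = 0.311, cos θ_r = 0.950.
Minimum nonzero at m = 1: t = λ / (2 n cos θ_r) = 525 / (2 × 2.39 × 0.950) = 116 nm.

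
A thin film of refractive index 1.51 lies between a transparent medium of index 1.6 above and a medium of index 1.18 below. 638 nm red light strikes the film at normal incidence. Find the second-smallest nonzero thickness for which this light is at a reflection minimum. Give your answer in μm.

Ray reflecting at the top interface goes from n = 1.6 toward n = 1.51: no phase shift.
Ray reflecting at the bottom interface goes from n = 1.51 toward n = 1.18: no phase shift.
Zero or two π shifts → no net half-wave offset.
For minimum reflection here: 2 n t = (m + ½) λ.
The second-smallest nonzero thickness corresponds to m = 1: t = (m + ½) λ / (2 n) = 1.50 × 638 / (2 × 1.51) = 317 nm.

0.317 μm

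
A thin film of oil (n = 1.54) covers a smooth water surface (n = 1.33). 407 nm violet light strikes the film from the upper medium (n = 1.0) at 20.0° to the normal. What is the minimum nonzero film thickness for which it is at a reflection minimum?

136 nm

Ray reflecting at the top interface goes from n = 1.0 toward n = 1.54: a half-wave phase shift.
At the lower boundary (n = 1.54 to n = 1.33) the reflected ray undergoes no phase shift.
Net: one phase inversion between the two reflected rays.
For dark reflection here: 2 n t cos θ_r = m λ.
Snell's law: 1.0 sin 20.0° = 1.54 sin θ_r → sin θ_r = 0.222, cos θ_r = 0.975.
Minimum nonzero at m = 1: t = λ / (2 n cos θ_r) = 407 / (2 × 1.54 × 0.975) = 136 nm.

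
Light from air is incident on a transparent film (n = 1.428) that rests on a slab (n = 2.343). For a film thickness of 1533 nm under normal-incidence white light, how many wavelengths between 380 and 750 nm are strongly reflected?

At the upper boundary (n = 1.0 to n = 1.428) the reflected ray undergoes a half-wave phase shift.
Ray reflecting at the bottom interface goes from n = 1.428 toward n = 2.343: a half-wave phase shift.
Zero or two π shifts → no net half-wave offset.
So the condition for constructive reflection is 2 n t = m λ.
λ = 2 n t / m = 4378 / m nm.
m=5: 876 nm (IR); m=6: 730 nm (visible); m=7: 625 nm (visible); m=8: 547 nm (visible); m=9: 486 nm (visible); m=10: 438 nm (visible); m=11: 398 nm (visible); m=12: 365 nm (UV).

6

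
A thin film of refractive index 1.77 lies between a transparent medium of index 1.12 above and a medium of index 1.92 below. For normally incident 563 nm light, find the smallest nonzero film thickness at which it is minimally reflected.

79.5 nm

Top surface (1.12 → 1.77): reflection off a higher-index medium gives a half-wave phase shift.
At the lower boundary (n = 1.77 to n = 1.92) the reflected ray undergoes a half-wave phase shift.
Zero or two π shifts → no net half-wave offset.
With no net inversion, destructive interference in reflection requires 2 n t = (m + ½) λ.
Minimum at m = 0: t = λ / (4 n) = 563 / (4 × 1.77) = 79.5 nm.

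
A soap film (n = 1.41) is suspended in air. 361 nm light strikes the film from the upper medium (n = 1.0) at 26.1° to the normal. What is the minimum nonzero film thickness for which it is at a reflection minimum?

Ray reflecting at the top interface goes from n = 1.0 toward n = 1.41: a half-wave phase shift.
At the lower boundary (n = 1.41 to n = 1.0) the reflected ray undergoes no phase shift.
Net: one phase inversion between the two reflected rays.
With one net inversion, destructive interference in reflection requires 2 n t cos θ_r = m λ.
Snell's law: 1.0 sin 26.1° = 1.41 sin θ_r → sin θ_r = 0.312, cos θ_r = 0.950.
Minimum nonzero at m = 1: t = λ / (2 n cos θ_r) = 361 / (2 × 1.41 × 0.950) = 135 nm.

135 nm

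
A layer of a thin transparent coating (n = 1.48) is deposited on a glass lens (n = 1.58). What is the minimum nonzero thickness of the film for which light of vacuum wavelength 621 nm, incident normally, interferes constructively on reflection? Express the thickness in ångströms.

Top surface (1.0 → 1.48): reflection off a higher-index medium gives a half-wave phase shift.
Ray reflecting at the bottom interface goes from n = 1.48 toward n = 1.58: a half-wave phase shift.
Net: no relative phase inversion (both shifts match).
With no net inversion, constructive interference in reflection requires 2 n t = m λ.
Minimum nonzero at m = 1: t = λ / (2 n) = 621 / (2 × 1.48) = 210 nm.

2098 Å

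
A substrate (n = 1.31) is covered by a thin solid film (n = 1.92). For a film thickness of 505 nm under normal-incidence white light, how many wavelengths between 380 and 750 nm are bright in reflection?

2

At the upper boundary (n = 1.0 to n = 1.92) the reflected ray undergoes a half-wave phase shift.
Bottom surface (1.92 → 1.31): reflection off a lower-index medium gives no phase shift.
Exactly one π shift → a net half-wave offset.
For bright reflection here: 2 n t = (m + ½) λ.
λ = 2 n t / (m + ½) = 1939 / (m + ½) nm.
m=2: 776 nm (IR); m=3: 554 nm (visible); m=4: 431 nm (visible); m=5: 353 nm (UV).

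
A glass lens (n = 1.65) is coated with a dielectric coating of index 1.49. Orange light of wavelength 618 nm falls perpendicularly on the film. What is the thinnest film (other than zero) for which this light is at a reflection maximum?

207 nm

Ray reflecting at the top interface goes from n = 1.0 toward n = 1.49: a half-wave phase shift.
Ray reflecting at the bottom interface goes from n = 1.49 toward n = 1.65: a half-wave phase shift.
Net: no relative phase inversion (both shifts match).
For bright reflection here: 2 n t = m λ.
Minimum nonzero at m = 1: t = λ / (2 n) = 618 / (2 × 1.49) = 207 nm.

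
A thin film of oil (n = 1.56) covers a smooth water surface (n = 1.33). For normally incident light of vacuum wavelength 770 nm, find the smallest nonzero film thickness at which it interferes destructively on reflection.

247 nm

Ray reflecting at the top interface goes from n = 1.0 toward n = 1.56: a half-wave phase shift.
Bottom surface (1.56 → 1.33): reflection off a lower-index medium gives no phase shift.
Net: one phase inversion between the two reflected rays.
For dark reflection here: 2 n t = m λ.
Minimum nonzero at m = 1: t = λ / (2 n) = 770 / (2 × 1.56) = 247 nm.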